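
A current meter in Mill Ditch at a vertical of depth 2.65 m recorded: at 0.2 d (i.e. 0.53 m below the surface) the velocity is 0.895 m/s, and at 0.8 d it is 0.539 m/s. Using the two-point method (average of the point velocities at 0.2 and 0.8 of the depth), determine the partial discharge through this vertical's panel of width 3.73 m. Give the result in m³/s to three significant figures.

7.09 m³/s

v̄ = (0.895 + 0.539) / 2 = 0.7170 m/s
q = v̄ × d × w = 0.7170 × 2.65 × 3.73 = 7.087 m³/s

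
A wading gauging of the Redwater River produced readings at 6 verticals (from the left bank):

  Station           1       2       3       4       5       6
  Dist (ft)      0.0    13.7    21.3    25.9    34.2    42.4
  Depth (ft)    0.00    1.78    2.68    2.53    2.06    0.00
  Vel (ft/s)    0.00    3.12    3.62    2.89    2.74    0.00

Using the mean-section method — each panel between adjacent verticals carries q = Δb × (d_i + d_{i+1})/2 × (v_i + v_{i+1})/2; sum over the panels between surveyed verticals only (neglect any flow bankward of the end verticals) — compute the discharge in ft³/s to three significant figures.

Panel 1-2: Δb = 13.7 ft, d̄ = (0.00+1.78)/2 = 0.89, v̄ = (0.00+3.12)/2 = 1.56 → q = 13.7×0.89×1.56 = 19.02 ft³/s
Panel 2-3: Δb = 7.6 ft, d̄ = (1.78+2.68)/2 = 2.23, v̄ = (3.12+3.62)/2 = 3.37 → q = 7.6×2.23×3.37 = 57.11 ft³/s
Panel 3-4: Δb = 4.6 ft, d̄ = (2.68+2.53)/2 = 2.605, v̄ = (3.62+2.89)/2 = 3.255 → q = 4.6×2.605×3.255 = 39.00 ft³/s
Panel 4-5: Δb = 8.3 ft, d̄ = (2.53+2.06)/2 = 2.295, v̄ = (2.89+2.74)/2 = 2.815 → q = 8.3×2.295×2.815 = 53.62 ft³/s
Panel 5-6: Δb = 8.2 ft, d̄ = (2.06+0.00)/2 = 1.03, v̄ = (2.74+0.00)/2 = 1.37 → q = 8.2×1.03×1.37 = 11.57 ft³/s
Q = Σ q = 180.3 ft³/s

180 ft³/s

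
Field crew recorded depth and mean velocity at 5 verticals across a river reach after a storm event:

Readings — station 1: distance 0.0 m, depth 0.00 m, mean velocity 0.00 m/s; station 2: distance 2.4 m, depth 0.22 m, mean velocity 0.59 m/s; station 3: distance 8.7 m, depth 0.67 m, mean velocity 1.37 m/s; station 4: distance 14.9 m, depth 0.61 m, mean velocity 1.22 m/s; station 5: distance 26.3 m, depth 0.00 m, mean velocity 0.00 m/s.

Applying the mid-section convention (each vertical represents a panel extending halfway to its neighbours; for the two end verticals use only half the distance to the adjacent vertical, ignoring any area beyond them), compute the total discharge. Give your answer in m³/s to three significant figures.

12.9 m³/s

w_2 = (8.7 − 0.0)/2 = 4.35 m; q_2 = 0.59 × 0.22 × 4.35 = 0.5646 m³/s
w_3 = (14.9 − 2.4)/2 = 6.25 m; q_3 = 1.37 × 0.67 × 6.25 = 5.737 m³/s
w_4 = (26.3 − 8.7)/2 = 8.8 m; q_4 = 1.22 × 0.61 × 8.8 = 6.549 m³/s
Stations 1, 5 contribute zero (depth or velocity is 0).
Q = Σ qᵢ = 12.85 m³/s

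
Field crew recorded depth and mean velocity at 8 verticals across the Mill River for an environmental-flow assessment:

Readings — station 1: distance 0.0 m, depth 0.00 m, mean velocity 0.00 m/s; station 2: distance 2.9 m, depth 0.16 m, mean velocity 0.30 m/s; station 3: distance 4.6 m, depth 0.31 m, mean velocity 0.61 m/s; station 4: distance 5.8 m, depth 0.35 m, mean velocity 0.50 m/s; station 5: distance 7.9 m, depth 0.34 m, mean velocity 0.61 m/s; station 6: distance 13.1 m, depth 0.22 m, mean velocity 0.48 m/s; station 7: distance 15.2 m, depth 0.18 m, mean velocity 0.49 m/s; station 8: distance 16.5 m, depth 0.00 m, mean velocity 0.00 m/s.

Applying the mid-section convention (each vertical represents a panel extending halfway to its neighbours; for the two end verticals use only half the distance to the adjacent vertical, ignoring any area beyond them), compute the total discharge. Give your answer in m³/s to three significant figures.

1.97 m³/s

w_2 = (4.6 − 0.0)/2 = 2.3 m; q_2 = 0.30 × 0.16 × 2.3 = 0.1104 m³/s
w_3 = (5.8 − 2.9)/2 = 1.45 m; q_3 = 0.61 × 0.31 × 1.45 = 0.2742 m³/s
w_4 = (7.9 − 4.6)/2 = 1.65 m; q_4 = 0.50 × 0.35 × 1.65 = 0.2888 m³/s
w_5 = (13.1 − 5.8)/2 = 3.65 m; q_5 = 0.61 × 0.34 × 3.65 = 0.7570 m³/s
w_6 = (15.2 − 7.9)/2 = 3.65 m; q_6 = 0.48 × 0.22 × 3.65 = 0.3854 m³/s
w_7 = (16.5 − 13.1)/2 = 1.7 m; q_7 = 0.49 × 0.18 × 1.7 = 0.1499 m³/s
Stations 1, 8 contribute zero (depth or velocity is 0).
Q = Σ qᵢ = 1.966 m³/s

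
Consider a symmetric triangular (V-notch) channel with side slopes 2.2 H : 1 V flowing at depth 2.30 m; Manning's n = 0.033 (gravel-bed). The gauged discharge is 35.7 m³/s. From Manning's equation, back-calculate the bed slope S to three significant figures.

0.00964

A = z·y² = 2.2×2.30² = 11.64 m²
P = 2y√(1+z²) = 2×2.30×√(1+2.2²) = 11.12 m
R = A/P = 11.64/11.12 = 1.047 m
S = (Q·n / (1·A·R^(2/3)))² = (35.7×0.033 / (1×11.64×1.031))² = 0.009640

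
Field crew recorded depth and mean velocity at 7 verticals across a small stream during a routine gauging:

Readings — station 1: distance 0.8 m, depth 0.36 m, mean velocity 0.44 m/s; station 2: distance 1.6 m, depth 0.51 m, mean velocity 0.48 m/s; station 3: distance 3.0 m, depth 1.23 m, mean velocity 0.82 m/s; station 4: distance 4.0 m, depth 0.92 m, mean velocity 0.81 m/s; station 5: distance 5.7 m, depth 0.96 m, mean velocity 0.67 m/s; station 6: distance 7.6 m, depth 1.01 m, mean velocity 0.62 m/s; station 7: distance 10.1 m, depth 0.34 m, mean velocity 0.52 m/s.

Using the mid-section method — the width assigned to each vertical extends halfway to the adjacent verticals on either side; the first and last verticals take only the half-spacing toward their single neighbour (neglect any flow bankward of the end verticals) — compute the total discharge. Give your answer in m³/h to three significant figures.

w_1 = (1.6 − 0.8)/2 = 0.4 m; q_1 = 0.44 × 0.36 × 0.4 = 0.06336 m³/s
w_2 = (3.0 − 0.8)/2 = 1.1 m; q_2 = 0.48 × 0.51 × 1.1 = 0.2693 m³/s
w_3 = (4.0 − 1.6)/2 = 1.2 m; q_3 = 0.82 × 1.23 × 1.2 = 1.210 m³/s
w_4 = (5.7 − 3.0)/2 = 1.35 m; q_4 = 0.81 × 0.92 × 1.35 = 1.006 m³/s
w_5 = (7.6 − 4.0)/2 = 1.8 m; q_5 = 0.67 × 0.96 × 1.8 = 1.158 m³/s
w_6 = (10.1 − 5.7)/2 = 2.2 m; q_6 = 0.62 × 1.01 × 2.2 = 1.378 m³/s
w_7 = (10.1 − 7.6)/2 = 1.25 m; q_7 = 0.52 × 0.34 × 1.25 = 0.2210 m³/s
Q = Σ qᵢ = 5.305 m³/s
= 5.305 × 3600 = 19100 m³/h

19100 m³/h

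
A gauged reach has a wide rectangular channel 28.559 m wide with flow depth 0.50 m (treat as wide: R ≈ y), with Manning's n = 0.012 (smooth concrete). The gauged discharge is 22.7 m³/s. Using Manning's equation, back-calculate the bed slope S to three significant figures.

A = b·y = 28.559 × 0.50 = 14.28 m²
Wide channel: R ≈ y = 0.50 m
S = (Q·n / (1·A·R^(2/3)))² = (22.7×0.012 / (1×14.28×0.6300))² = 0.0009170

0.000917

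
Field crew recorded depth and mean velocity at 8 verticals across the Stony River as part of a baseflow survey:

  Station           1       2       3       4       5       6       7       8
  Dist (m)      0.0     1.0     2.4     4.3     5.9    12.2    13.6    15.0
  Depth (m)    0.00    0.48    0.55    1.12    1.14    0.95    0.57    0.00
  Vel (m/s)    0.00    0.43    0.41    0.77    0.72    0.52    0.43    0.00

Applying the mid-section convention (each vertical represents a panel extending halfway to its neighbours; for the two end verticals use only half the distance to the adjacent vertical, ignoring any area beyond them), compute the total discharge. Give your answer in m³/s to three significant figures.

w_2 = (2.4 − 0.0)/2 = 1.2 m; q_2 = 0.43 × 0.48 × 1.2 = 0.2477 m³/s
w_3 = (4.3 − 1.0)/2 = 1.65 m; q_3 = 0.41 × 0.55 × 1.65 = 0.3721 m³/s
w_4 = (5.9 − 2.4)/2 = 1.75 m; q_4 = 0.77 × 1.12 × 1.75 = 1.509 m³/s
w_5 = (12.2 − 4.3)/2 = 3.95 m; q_5 = 0.72 × 1.14 × 3.95 = 3.242 m³/s
w_6 = (13.6 − 5.9)/2 = 3.85 m; q_6 = 0.52 × 0.95 × 3.85 = 1.902 m³/s
w_7 = (15.0 − 12.2)/2 = 1.4 m; q_7 = 0.43 × 0.57 × 1.4 = 0.3431 m³/s
Stations 1, 8 contribute zero (depth or velocity is 0).
Q = Σ qᵢ = 7.616 m³/s

7.62 m³/s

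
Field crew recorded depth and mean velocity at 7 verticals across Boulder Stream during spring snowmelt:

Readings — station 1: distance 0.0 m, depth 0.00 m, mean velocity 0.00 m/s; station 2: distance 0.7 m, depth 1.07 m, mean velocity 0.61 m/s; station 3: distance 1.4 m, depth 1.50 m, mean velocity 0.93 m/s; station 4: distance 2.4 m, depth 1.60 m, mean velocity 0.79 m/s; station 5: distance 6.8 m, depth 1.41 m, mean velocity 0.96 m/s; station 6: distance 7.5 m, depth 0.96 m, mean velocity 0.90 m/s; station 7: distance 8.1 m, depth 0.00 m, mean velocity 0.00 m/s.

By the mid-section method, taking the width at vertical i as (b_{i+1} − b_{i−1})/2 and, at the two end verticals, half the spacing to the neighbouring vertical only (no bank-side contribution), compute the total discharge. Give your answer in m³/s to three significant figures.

9.07 m³/s

w_2 = (1.4 − 0.0)/2 = 0.7 m; q_2 = 0.61 × 1.07 × 0.7 = 0.4569 m³/s
w_3 = (2.4 − 0.7)/2 = 0.85 m; q_3 = 0.93 × 1.50 × 0.85 = 1.186 m³/s
w_4 = (6.8 − 1.4)/2 = 2.7 m; q_4 = 0.79 × 1.60 × 2.7 = 3.413 m³/s
w_5 = (7.5 − 2.4)/2 = 2.55 m; q_5 = 0.96 × 1.41 × 2.55 = 3.452 m³/s
w_6 = (8.1 − 6.8)/2 = 0.65 m; q_6 = 0.90 × 0.96 × 0.65 = 0.5616 m³/s
Stations 1, 7 contribute zero (depth or velocity is 0).
Q = Σ qᵢ = 9.069 m³/s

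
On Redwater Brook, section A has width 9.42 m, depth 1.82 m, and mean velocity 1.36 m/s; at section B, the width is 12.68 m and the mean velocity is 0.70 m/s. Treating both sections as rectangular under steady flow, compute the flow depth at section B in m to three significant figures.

2.63 m

Q = A₁V₁ = (9.42×1.82) × 1.36 = 23.32 m³/s
d₂ = Q/(b₂ V₂) = 23.32/(12.68×0.70) = 2.627 m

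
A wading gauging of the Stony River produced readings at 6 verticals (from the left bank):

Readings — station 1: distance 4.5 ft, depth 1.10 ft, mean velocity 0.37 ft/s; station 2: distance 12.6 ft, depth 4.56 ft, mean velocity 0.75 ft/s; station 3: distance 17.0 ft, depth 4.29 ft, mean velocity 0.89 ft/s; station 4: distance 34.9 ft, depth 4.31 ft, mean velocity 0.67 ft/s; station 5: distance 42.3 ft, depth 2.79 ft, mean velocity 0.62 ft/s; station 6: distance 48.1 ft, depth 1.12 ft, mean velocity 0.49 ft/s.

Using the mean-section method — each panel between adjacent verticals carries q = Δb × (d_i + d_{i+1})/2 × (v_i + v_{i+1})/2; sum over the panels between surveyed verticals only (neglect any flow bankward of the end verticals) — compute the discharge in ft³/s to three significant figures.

Panel 1-2: Δb = 8.1 ft, d̄ = (1.10+4.56)/2 = 2.83, v̄ = (0.37+0.75)/2 = 0.56 → q = 8.1×2.83×0.56 = 12.84 ft³/s
Panel 2-3: Δb = 4.4 ft, d̄ = (4.56+4.29)/2 = 4.425, v̄ = (0.75+0.89)/2 = 0.82 → q = 4.4×4.425×0.82 = 15.97 ft³/s
Panel 3-4: Δb = 17.9 ft, d̄ = (4.29+4.31)/2 = 4.3, v̄ = (0.89+0.67)/2 = 0.78 → q = 17.9×4.3×0.78 = 60.04 ft³/s
Panel 4-5: Δb = 7.4 ft, d̄ = (4.31+2.79)/2 = 3.55, v̄ = (0.67+0.62)/2 = 0.645 → q = 7.4×3.55×0.645 = 16.94 ft³/s
Panel 5-6: Δb = 5.8 ft, d̄ = (2.79+1.12)/2 = 1.955, v̄ = (0.62+0.49)/2 = 0.555 → q = 5.8×1.955×0.555 = 6.293 ft³/s
Q = Σ q = 112.1 ft³/s

112 ft³/s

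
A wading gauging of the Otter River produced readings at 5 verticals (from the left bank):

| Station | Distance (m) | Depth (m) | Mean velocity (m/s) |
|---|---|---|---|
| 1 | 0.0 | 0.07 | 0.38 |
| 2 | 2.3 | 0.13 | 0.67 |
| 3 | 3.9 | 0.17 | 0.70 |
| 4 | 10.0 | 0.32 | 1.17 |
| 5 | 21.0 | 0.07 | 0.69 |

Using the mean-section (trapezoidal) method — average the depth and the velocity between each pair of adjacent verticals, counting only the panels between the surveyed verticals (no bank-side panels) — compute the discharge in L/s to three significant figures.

3680 L/s

Panel 1-2: Δb = 2.3 m, d̄ = (0.07+0.13)/2 = 0.1, v̄ = (0.38+0.67)/2 = 0.525 → q = 2.3×0.1×0.525 = 0.1208 m³/s
Panel 2-3: Δb = 1.6 m, d̄ = (0.13+0.17)/2 = 0.15, v̄ = (0.67+0.70)/2 = 0.685 → q = 1.6×0.15×0.685 = 0.1644 m³/s
Panel 3-4: Δb = 6.1 m, d̄ = (0.17+0.32)/2 = 0.245, v̄ = (0.70+1.17)/2 = 0.935 → q = 6.1×0.245×0.935 = 1.397 m³/s
Panel 4-5: Δb = 11 m, d̄ = (0.32+0.07)/2 = 0.195, v̄ = (1.17+0.69)/2 = 0.93 → q = 11×0.195×0.93 = 1.995 m³/s
Q = Σ q = 3.677 m³/s
= 3.677 × 1000 = 3677 L/s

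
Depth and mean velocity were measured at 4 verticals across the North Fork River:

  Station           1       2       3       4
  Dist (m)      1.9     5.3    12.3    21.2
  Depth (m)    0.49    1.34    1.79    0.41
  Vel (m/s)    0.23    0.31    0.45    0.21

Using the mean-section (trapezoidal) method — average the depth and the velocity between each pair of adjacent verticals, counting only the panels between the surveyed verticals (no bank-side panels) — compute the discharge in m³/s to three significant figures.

Panel 1-2: Δb = 3.4 m, d̄ = (0.49+1.34)/2 = 0.915, v̄ = (0.23+0.31)/2 = 0.27 → q = 3.4×0.915×0.27 = 0.8400 m³/s
Panel 2-3: Δb = 7 m, d̄ = (1.34+1.79)/2 = 1.565, v̄ = (0.31+0.45)/2 = 0.38 → q = 7×1.565×0.38 = 4.163 m³/s
Panel 3-4: Δb = 8.9 m, d̄ = (1.79+0.41)/2 = 1.1, v̄ = (0.45+0.21)/2 = 0.33 → q = 8.9×1.1×0.33 = 3.231 m³/s
Q = Σ q = 8.234 m³/s

8.23 m³/s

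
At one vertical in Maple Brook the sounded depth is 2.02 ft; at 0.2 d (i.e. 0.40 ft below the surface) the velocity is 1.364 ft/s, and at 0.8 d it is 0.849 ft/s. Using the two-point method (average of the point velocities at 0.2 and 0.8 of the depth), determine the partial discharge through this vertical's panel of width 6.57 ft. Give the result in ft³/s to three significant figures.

v̄ = (1.364 + 0.849) / 2 = 1.107 ft/s
q = v̄ × d × w = 1.107 × 2.02 × 6.57 = 14.68 ft³/s

14.7 ft³/s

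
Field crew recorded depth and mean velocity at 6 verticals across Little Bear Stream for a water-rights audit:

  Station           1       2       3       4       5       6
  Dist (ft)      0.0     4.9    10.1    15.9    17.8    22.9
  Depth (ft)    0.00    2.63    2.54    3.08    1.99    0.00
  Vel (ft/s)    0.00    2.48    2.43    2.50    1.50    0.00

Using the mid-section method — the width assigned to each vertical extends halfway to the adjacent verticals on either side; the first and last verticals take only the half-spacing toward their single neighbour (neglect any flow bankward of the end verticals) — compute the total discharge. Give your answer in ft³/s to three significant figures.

107 ft³/s

w_2 = (10.1 − 0.0)/2 = 5.05 ft; q_2 = 2.48 × 2.63 × 5.05 = 32.94 ft³/s
w_3 = (15.9 − 4.9)/2 = 5.5 ft; q_3 = 2.43 × 2.54 × 5.5 = 33.95 ft³/s
w_4 = (17.8 − 10.1)/2 = 3.85 ft; q_4 = 2.50 × 3.08 × 3.85 = 29.65 ft³/s
w_5 = (22.9 − 15.9)/2 = 3.5 ft; q_5 = 1.50 × 1.99 × 3.5 = 10.45 ft³/s
Stations 1, 6 contribute zero (depth or velocity is 0).
Q = Σ qᵢ = 107.0 ft³/s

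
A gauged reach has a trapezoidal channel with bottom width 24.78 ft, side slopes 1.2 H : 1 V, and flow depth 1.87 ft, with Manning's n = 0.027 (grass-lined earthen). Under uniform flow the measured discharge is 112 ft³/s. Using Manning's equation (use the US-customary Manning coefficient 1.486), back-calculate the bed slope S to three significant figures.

A = (b + z·y)·y = (24.78 + 1.2×1.87)×1.87 = 50.53 ft²
P = b + 2y√(1+z²) = 24.78 + 2×1.87×√(1+1.2²) = 30.62 ft
R = A/P = 50.53/30.62 = 1.650 ft
S = (Q·n / (1.486·A·R^(2/3)))² = (112×0.027 / (1.486×50.53×1.396))² = 0.0008315

0.000832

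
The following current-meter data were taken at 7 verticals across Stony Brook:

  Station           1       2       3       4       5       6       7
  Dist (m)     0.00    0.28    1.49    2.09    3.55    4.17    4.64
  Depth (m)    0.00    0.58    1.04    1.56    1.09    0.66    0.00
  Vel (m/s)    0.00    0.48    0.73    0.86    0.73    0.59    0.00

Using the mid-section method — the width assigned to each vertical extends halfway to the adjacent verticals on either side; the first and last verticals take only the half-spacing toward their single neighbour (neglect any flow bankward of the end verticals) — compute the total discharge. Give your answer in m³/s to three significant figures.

3.32 m³/s

w_2 = (1.49 − 0.00)/2 = 0.745 m; q_2 = 0.48 × 0.58 × 0.745 = 0.2074 m³/s
w_3 = (2.09 − 0.28)/2 = 0.905 m; q_3 = 0.73 × 1.04 × 0.905 = 0.6871 m³/s
w_4 = (3.55 − 1.49)/2 = 1.03 m; q_4 = 0.86 × 1.56 × 1.03 = 1.382 m³/s
w_5 = (4.17 − 2.09)/2 = 1.04 m; q_5 = 0.73 × 1.09 × 1.04 = 0.8275 m³/s
w_6 = (4.64 − 3.55)/2 = 0.545 m; q_6 = 0.59 × 0.66 × 0.545 = 0.2122 m³/s
Stations 1, 7 contribute zero (depth or velocity is 0).
Q = Σ qᵢ = 3.316 m³/s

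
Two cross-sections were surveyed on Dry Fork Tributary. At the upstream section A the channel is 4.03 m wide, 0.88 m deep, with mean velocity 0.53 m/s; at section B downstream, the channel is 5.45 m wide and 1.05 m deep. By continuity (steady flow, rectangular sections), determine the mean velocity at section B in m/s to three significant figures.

Q = A₁V₁ = (4.03×0.88) × 0.53 = 1.880 m³/s
A₂ = 5.45 × 1.05 = 5.723 m²
V₂ = Q/A₂ = 1.880/5.723 = 0.3285 m/s

0.328 m/s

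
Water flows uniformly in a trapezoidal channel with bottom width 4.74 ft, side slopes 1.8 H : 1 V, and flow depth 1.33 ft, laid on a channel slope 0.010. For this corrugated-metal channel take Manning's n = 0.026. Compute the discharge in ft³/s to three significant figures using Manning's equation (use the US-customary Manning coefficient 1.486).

A = (b + z·y)·y = (4.74 + 1.8×1.33)×1.33 = 9.488 ft²
P = b + 2y√(1+z²) = 4.74 + 2×1.33×√(1+1.8²) = 10.22 ft
R = A/P = 9.488/10.22 = 0.9286 ft
Q = (1.486/n)·A·R^(2/3)·S^(1/2) = (1.486/0.026) × 9.488 × 0.9286^(2/3) × 0.010^(1/2) = 51.62 ft³/s

51.6 ft³/s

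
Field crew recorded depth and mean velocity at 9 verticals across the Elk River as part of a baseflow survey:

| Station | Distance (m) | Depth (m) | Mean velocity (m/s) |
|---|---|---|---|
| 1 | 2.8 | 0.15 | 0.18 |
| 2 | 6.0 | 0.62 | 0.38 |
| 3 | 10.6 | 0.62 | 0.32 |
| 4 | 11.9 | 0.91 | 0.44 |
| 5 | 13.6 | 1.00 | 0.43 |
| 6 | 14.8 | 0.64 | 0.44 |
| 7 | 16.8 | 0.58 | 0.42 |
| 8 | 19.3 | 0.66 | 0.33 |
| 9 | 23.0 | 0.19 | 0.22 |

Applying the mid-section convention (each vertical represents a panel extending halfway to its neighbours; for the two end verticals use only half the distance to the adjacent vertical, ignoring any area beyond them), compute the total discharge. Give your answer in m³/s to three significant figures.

w_1 = (6.0 − 2.8)/2 = 1.6 m; q_1 = 0.18 × 0.15 × 1.6 = 0.04320 m³/s
w_2 = (10.6 − 2.8)/2 = 3.9 m; q_2 = 0.38 × 0.62 × 3.9 = 0.9188 m³/s
w_3 = (11.9 − 6.0)/2 = 2.95 m; q_3 = 0.32 × 0.62 × 2.95 = 0.5853 m³/s
w_4 = (13.6 − 10.6)/2 = 1.5 m; q_4 = 0.44 × 0.91 × 1.5 = 0.6006 m³/s
w_5 = (14.8 − 11.9)/2 = 1.45 m; q_5 = 0.43 × 1.00 × 1.45 = 0.6235 m³/s
w_6 = (16.8 − 13.6)/2 = 1.6 m; q_6 = 0.44 × 0.64 × 1.6 = 0.4506 m³/s
w_7 = (19.3 − 14.8)/2 = 2.25 m; q_7 = 0.42 × 0.58 × 2.25 = 0.5481 m³/s
w_8 = (23.0 − 16.8)/2 = 3.1 m; q_8 = 0.33 × 0.66 × 3.1 = 0.6752 m³/s
w_9 = (23.0 − 19.3)/2 = 1.85 m; q_9 = 0.22 × 0.19 × 1.85 = 0.07733 m³/s
Q = Σ qᵢ = 4.523 m³/s

4.52 m³/s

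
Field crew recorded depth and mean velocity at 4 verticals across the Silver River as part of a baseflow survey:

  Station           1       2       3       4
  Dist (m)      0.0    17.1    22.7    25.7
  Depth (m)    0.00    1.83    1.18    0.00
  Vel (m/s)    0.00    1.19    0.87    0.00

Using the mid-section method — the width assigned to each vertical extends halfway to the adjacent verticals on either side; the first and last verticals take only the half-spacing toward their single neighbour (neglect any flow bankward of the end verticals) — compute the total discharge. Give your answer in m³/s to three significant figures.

29.1 m³/s

w_2 = (22.7 − 0.0)/2 = 11.35 m; q_2 = 1.19 × 1.83 × 11.35 = 24.72 m³/s
w_3 = (25.7 − 17.1)/2 = 4.3 m; q_3 = 0.87 × 1.18 × 4.3 = 4.414 m³/s
Stations 1, 4 contribute zero (depth or velocity is 0).
Q = Σ qᵢ = 29.13 m³/s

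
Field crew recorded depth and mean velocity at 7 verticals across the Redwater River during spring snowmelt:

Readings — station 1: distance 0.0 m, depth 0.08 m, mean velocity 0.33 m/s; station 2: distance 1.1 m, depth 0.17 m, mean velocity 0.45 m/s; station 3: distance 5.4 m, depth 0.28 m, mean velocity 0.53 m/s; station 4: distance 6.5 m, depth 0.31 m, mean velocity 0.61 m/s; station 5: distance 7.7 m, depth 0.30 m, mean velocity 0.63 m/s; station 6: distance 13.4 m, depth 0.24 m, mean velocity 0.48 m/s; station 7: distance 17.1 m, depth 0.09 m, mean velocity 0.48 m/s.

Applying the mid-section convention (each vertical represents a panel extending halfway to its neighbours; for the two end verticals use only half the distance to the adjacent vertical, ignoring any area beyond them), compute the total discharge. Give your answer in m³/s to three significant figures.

w_1 = (1.1 − 0.0)/2 = 0.55 m; q_1 = 0.33 × 0.08 × 0.55 = 0.01452 m³/s
w_2 = (5.4 − 0.0)/2 = 2.7 m; q_2 = 0.45 × 0.17 × 2.7 = 0.2066 m³/s
w_3 = (6.5 − 1.1)/2 = 2.7 m; q_3 = 0.53 × 0.28 × 2.7 = 0.4007 m³/s
w_4 = (7.7 − 5.4)/2 = 1.15 m; q_4 = 0.61 × 0.31 × 1.15 = 0.2175 m³/s
w_5 = (13.4 − 6.5)/2 = 3.45 m; q_5 = 0.63 × 0.30 × 3.45 = 0.6521 m³/s
w_6 = (17.1 − 7.7)/2 = 4.7 m; q_6 = 0.48 × 0.24 × 4.7 = 0.5414 m³/s
w_7 = (17.1 − 13.4)/2 = 1.85 m; q_7 = 0.48 × 0.09 × 1.85 = 0.07992 m³/s
Q = Σ qᵢ = 2.113 m³/s

2.11 m³/s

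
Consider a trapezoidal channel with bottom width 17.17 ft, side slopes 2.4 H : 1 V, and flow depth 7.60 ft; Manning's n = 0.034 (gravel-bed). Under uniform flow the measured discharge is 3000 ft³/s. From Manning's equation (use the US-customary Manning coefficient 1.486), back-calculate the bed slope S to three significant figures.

A = (b + z·y)·y = (17.17 + 2.4×7.60)×7.60 = 269.1 ft²
P = b + 2y√(1+z²) = 17.17 + 2×7.60×√(1+2.4²) = 56.69 ft
R = A/P = 269.1/56.69 = 4.747 ft
S = (Q·n / (1.486·A·R^(2/3)))² = (3000×0.034 / (1.486×269.1×2.825))² = 0.008154

0.00815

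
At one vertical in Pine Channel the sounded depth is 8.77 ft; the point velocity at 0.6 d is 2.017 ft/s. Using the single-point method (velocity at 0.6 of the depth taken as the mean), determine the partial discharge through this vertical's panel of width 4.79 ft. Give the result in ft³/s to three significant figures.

v̄ = v₀.₆ = 2.017 ft/s
q = v̄ × d × w = 2.017 × 8.77 × 4.79 = 84.73 ft³/s

84.7 ft³/s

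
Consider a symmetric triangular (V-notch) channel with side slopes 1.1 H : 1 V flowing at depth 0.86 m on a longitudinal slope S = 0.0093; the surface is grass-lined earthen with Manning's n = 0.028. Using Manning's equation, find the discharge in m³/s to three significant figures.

1.31 m³/s

A = z·y² = 1.1×0.86² = 0.8136 m²
P = 2y√(1+z²) = 2×0.86×√(1+1.1²) = 2.557 m
R = A/P = 0.8136/2.557 = 0.3182 m
Q = (1/n)·A·R^(2/3)·S^(1/2) = (1/0.028) × 0.8136 × 0.3182^(2/3) × 0.0093^(1/2) = 1.306 m³/s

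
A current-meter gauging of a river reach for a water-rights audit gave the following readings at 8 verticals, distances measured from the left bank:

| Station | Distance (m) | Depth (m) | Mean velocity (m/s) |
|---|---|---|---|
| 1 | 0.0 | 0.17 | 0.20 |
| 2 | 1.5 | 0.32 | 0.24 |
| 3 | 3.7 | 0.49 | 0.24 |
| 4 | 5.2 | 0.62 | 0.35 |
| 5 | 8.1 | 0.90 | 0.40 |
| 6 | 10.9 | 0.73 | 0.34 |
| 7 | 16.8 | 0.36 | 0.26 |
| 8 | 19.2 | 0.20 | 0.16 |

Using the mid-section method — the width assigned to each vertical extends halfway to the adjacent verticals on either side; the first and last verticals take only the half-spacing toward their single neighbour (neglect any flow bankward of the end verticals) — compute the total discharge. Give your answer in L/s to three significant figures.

w_1 = (1.5 − 0.0)/2 = 0.75 m; q_1 = 0.20 × 0.17 × 0.75 = 0.02550 m³/s
w_2 = (3.7 − 0.0)/2 = 1.85 m; q_2 = 0.24 × 0.32 × 1.85 = 0.1421 m³/s
w_3 = (5.2 − 1.5)/2 = 1.85 m; q_3 = 0.24 × 0.49 × 1.85 = 0.2176 m³/s
w_4 = (8.1 − 3.7)/2 = 2.2 m; q_4 = 0.35 × 0.62 × 2.2 = 0.4774 m³/s
w_5 = (10.9 − 5.2)/2 = 2.85 m; q_5 = 0.40 × 0.90 × 2.85 = 1.026 m³/s
w_6 = (16.8 − 8.1)/2 = 4.35 m; q_6 = 0.34 × 0.73 × 4.35 = 1.080 m³/s
w_7 = (19.2 − 10.9)/2 = 4.15 m; q_7 = 0.26 × 0.36 × 4.15 = 0.3884 m³/s
w_8 = (19.2 − 16.8)/2 = 1.2 m; q_8 = 0.16 × 0.20 × 1.2 = 0.03840 m³/s
Q = Σ qᵢ = 3.395 m³/s
= 3.395 × 1000 = 3395 L/s

3400 L/s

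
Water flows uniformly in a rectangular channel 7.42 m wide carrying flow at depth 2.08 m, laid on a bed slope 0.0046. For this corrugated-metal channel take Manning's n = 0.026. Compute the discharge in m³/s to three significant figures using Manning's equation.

48.8 m³/s

A = b·y = 7.42 × 2.08 = 15.43 m²
P = b + 2y = 7.42 + 2×2.08 = 11.58 m
R = A/P = 15.43/11.58 = 1.333 m
Q = (1/n)·A·R^(2/3)·S^(1/2) = (1/0.026) × 15.43 × 1.333^(2/3) × 0.0046^(1/2) = 48.76 m³/s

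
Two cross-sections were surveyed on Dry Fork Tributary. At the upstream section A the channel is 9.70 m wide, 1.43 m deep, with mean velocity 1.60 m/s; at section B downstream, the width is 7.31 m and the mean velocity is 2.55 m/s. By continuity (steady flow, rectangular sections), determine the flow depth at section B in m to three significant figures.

Q = A₁V₁ = (9.70×1.43) × 1.60 = 22.19 m³/s
d₂ = Q/(b₂ V₂) = 22.19/(7.31×2.55) = 1.191 m

1.19 m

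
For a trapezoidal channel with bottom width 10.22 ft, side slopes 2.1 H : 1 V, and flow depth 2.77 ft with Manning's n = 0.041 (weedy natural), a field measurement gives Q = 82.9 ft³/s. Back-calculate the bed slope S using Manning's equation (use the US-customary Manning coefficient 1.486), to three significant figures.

A = (b + z·y)·y = (10.22 + 2.1×2.77)×2.77 = 44.42 ft²
P = b + 2y√(1+z²) = 10.22 + 2×2.77×√(1+2.1²) = 23.11 ft
R = A/P = 44.42/23.11 = 1.923 ft
S = (Q·n / (1.486·A·R^(2/3)))² = (82.9×0.041 / (1.486×44.42×1.546))² = 0.001109

0.00111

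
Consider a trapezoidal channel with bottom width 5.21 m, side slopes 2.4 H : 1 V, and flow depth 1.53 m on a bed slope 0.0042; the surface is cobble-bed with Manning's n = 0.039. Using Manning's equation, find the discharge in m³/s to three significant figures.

23.1 m³/s

A = (b + z·y)·y = (5.21 + 2.4×1.53)×1.53 = 13.59 m²
P = b + 2y√(1+z²) = 5.21 + 2×1.53×√(1+2.4²) = 13.17 m
R = A/P = 13.59/13.17 = 1.032 m
Q = (1/n)·A·R^(2/3)·S^(1/2) = (1/0.039) × 13.59 × 1.032^(2/3) × 0.0042^(1/2) = 23.06 m³/s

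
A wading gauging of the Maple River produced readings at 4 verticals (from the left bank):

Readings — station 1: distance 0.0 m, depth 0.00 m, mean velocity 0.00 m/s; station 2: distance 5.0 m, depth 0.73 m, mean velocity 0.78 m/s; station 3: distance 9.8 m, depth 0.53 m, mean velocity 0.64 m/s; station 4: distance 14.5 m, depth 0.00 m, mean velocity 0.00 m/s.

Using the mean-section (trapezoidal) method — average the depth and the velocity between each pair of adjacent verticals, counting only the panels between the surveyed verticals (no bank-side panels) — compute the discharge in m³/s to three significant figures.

Panel 1-2: Δb = 5 m, d̄ = (0.00+0.73)/2 = 0.365, v̄ = (0.00+0.78)/2 = 0.39 → q = 5×0.365×0.39 = 0.7118 m³/s
Panel 2-3: Δb = 4.8 m, d̄ = (0.73+0.53)/2 = 0.63, v̄ = (0.78+0.64)/2 = 0.71 → q = 4.8×0.63×0.71 = 2.147 m³/s
Panel 3-4: Δb = 4.7 m, d̄ = (0.53+0.00)/2 = 0.265, v̄ = (0.64+0.00)/2 = 0.32 → q = 4.7×0.265×0.32 = 0.3986 m³/s
Q = Σ q = 3.257 m³/s

3.26 m³/s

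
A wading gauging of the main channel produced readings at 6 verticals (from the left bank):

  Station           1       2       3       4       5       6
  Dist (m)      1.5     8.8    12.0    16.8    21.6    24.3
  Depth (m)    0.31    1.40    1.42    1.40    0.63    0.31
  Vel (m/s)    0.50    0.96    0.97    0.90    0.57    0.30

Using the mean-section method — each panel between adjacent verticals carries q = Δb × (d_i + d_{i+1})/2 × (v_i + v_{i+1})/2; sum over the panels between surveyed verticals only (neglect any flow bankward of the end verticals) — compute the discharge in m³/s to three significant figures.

Panel 1-2: Δb = 7.3 m, d̄ = (0.31+1.40)/2 = 0.855, v̄ = (0.50+0.96)/2 = 0.73 → q = 7.3×0.855×0.73 = 4.556 m³/s
Panel 2-3: Δb = 3.2 m, d̄ = (1.40+1.42)/2 = 1.41, v̄ = (0.96+0.97)/2 = 0.965 → q = 3.2×1.41×0.965 = 4.354 m³/s
Panel 3-4: Δb = 4.8 m, d̄ = (1.42+1.40)/2 = 1.41, v̄ = (0.97+0.90)/2 = 0.935 → q = 4.8×1.41×0.935 = 6.328 m³/s
Panel 4-5: Δb = 4.8 m, d̄ = (1.40+0.63)/2 = 1.015, v̄ = (0.90+0.57)/2 = 0.735 → q = 4.8×1.015×0.735 = 3.581 m³/s
Panel 5-6: Δb = 2.7 m, d̄ = (0.63+0.31)/2 = 0.47, v̄ = (0.57+0.30)/2 = 0.435 → q = 2.7×0.47×0.435 = 0.5520 m³/s
Q = Σ q = 19.37 m³/s

19.4 m³/s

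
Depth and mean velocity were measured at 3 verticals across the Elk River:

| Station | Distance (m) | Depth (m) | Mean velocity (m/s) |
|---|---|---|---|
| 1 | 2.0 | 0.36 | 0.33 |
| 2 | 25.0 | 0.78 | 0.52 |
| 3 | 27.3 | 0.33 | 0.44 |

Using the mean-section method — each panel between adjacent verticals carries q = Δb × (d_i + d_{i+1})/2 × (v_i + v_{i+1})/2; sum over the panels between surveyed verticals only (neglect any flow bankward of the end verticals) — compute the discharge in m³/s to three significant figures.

6.18 m³/s

Panel 1-2: Δb = 23 m, d̄ = (0.36+0.78)/2 = 0.57, v̄ = (0.33+0.52)/2 = 0.425 → q = 23×0.57×0.425 = 5.572 m³/s
Panel 2-3: Δb = 2.3 m, d̄ = (0.78+0.33)/2 = 0.555, v̄ = (0.52+0.44)/2 = 0.48 → q = 2.3×0.555×0.48 = 0.6127 m³/s
Q = Σ q = 6.184 m³/s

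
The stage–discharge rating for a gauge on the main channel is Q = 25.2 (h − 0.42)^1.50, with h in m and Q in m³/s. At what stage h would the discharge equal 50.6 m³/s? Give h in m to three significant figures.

h − h₀ = (Q/C)^(1/b) = (50.6/25.2)^(1/1.50) = 1.592 m
h = 0.42 + 1.592 = 2.012 m

2.01 m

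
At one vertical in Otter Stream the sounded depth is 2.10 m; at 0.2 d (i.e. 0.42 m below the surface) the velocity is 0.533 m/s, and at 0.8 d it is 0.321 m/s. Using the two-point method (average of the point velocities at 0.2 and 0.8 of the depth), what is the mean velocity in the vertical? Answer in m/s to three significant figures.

0.427 m/s

v̄ = (0.533 + 0.321) / 2 = 0.4270 m/s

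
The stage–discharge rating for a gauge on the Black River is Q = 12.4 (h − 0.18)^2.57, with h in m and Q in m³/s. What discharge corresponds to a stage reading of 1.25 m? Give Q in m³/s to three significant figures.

Q = 12.4 × (1.25 − 0.18)^2.57 = 12.4 × 1.07^2.57 = 14.75 m³/s

14.8 m³/s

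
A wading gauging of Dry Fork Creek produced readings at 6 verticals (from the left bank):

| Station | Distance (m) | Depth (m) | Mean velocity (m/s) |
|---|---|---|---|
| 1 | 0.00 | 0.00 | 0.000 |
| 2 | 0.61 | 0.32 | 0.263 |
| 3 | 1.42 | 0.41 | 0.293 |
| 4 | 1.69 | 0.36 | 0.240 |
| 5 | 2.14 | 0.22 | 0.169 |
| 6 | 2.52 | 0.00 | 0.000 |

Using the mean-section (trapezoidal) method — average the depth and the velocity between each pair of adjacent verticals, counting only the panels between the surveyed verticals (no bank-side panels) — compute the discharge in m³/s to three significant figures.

0.153 m³/s

Panel 1-2: Δb = 0.61 m, d̄ = (0.00+0.32)/2 = 0.16, v̄ = (0.000+0.263)/2 = 0.1315 → q = 0.61×0.16×0.1315 = 0.01283 m³/s
Panel 2-3: Δb = 0.81 m, d̄ = (0.32+0.41)/2 = 0.365, v̄ = (0.263+0.293)/2 = 0.278 → q = 0.81×0.365×0.278 = 0.08219 m³/s
Panel 3-4: Δb = 0.27 m, d̄ = (0.41+0.36)/2 = 0.385, v̄ = (0.293+0.240)/2 = 0.2665 → q = 0.27×0.385×0.2665 = 0.02770 m³/s
Panel 4-5: Δb = 0.45 m, d̄ = (0.36+0.22)/2 = 0.29, v̄ = (0.240+0.169)/2 = 0.2045 → q = 0.45×0.29×0.2045 = 0.02669 m³/s
Panel 5-6: Δb = 0.38 m, d̄ = (0.22+0.00)/2 = 0.11, v̄ = (0.169+0.000)/2 = 0.0845 → q = 0.38×0.11×0.0845 = 0.003532 m³/s
Q = Σ q = 0.1529 m³/s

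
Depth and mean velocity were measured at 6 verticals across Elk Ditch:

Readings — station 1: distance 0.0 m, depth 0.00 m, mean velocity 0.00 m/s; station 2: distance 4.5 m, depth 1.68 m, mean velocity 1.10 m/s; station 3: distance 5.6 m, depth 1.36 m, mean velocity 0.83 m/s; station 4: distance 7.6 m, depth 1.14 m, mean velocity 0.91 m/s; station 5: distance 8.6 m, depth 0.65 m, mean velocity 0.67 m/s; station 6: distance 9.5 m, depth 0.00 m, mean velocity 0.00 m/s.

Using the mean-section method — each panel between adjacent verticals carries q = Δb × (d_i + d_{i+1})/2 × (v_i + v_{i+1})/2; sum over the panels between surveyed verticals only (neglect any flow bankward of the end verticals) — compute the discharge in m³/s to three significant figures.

Panel 1-2: Δb = 4.5 m, d̄ = (0.00+1.68)/2 = 0.84, v̄ = (0.00+1.10)/2 = 0.55 → q = 4.5×0.84×0.55 = 2.079 m³/s
Panel 2-3: Δb = 1.1 m, d̄ = (1.68+1.36)/2 = 1.52, v̄ = (1.10+0.83)/2 = 0.965 → q = 1.1×1.52×0.965 = 1.613 m³/s
Panel 3-4: Δb = 2 m, d̄ = (1.36+1.14)/2 = 1.25, v̄ = (0.83+0.91)/2 = 0.87 → q = 2×1.25×0.87 = 2.175 m³/s
Panel 4-5: Δb = 1 m, d̄ = (1.14+0.65)/2 = 0.895, v̄ = (0.91+0.67)/2 = 0.79 → q = 1×0.895×0.79 = 0.7071 m³/s
Panel 5-6: Δb = 0.9 m, d̄ = (0.65+0.00)/2 = 0.325, v̄ = (0.67+0.00)/2 = 0.335 → q = 0.9×0.325×0.335 = 0.09799 m³/s
Q = Σ q = 6.673 m³/s

6.67 m³/s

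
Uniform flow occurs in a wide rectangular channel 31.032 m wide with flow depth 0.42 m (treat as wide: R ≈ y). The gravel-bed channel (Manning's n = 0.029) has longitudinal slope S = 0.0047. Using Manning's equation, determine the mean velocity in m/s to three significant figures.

A = b·y = 31.032 × 0.42 = 13.03 m²
Wide channel: R ≈ y = 0.42 m
Q = (1/n)·A·R^(2/3)·S^(1/2) = (1/0.029) × 13.03 × 0.4200^(2/3) × 0.0047^(1/2) = 17.28 m³/s
V = Q/A = 17.28/13.03 = 1.326 m/s

1.33 m/s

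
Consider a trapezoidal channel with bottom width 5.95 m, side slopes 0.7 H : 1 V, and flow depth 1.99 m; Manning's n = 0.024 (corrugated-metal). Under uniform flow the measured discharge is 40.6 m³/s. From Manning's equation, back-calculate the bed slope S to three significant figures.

0.00297

A = (b + z·y)·y = (5.95 + 0.7×1.99)×1.99 = 14.61 m²
P = b + 2y√(1+z²) = 5.95 + 2×1.99×√(1+0.7²) = 10.81 m
R = A/P = 14.61/10.81 = 1.352 m
S = (Q·n / (1·A·R^(2/3)))² = (40.6×0.024 / (1×14.61×1.223))² = 0.002974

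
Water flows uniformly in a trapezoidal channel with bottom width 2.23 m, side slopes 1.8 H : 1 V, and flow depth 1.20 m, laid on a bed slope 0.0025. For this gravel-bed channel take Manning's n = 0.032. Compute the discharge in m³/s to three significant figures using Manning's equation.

6.70 m³/s

A = (b + z·y)·y = (2.23 + 1.8×1.20)×1.20 = 5.268 m²
P = b + 2y√(1+z²) = 2.23 + 2×1.20×√(1+1.8²) = 7.172 m
R = A/P = 5.268/7.172 = 0.7345 m
Q = (1/n)·A·R^(2/3)·S^(1/2) = (1/0.032) × 5.268 × 0.7345^(2/3) × 0.0025^(1/2) = 6.701 m³/s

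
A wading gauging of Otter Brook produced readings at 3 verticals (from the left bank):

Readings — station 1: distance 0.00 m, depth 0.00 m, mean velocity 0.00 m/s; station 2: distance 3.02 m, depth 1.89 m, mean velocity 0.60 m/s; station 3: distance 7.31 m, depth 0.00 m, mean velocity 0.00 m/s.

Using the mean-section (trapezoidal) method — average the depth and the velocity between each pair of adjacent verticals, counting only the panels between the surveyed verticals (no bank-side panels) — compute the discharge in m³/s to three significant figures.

2.07 m³/s

Panel 1-2: Δb = 3.02 m, d̄ = (0.00+1.89)/2 = 0.945, v̄ = (0.00+0.60)/2 = 0.3 → q = 3.02×0.945×0.3 = 0.8562 m³/s
Panel 2-3: Δb = 4.29 m, d̄ = (1.89+0.00)/2 = 0.945, v̄ = (0.60+0.00)/2 = 0.3 → q = 4.29×0.945×0.3 = 1.216 m³/s
Q = Σ q = 2.072 m³/s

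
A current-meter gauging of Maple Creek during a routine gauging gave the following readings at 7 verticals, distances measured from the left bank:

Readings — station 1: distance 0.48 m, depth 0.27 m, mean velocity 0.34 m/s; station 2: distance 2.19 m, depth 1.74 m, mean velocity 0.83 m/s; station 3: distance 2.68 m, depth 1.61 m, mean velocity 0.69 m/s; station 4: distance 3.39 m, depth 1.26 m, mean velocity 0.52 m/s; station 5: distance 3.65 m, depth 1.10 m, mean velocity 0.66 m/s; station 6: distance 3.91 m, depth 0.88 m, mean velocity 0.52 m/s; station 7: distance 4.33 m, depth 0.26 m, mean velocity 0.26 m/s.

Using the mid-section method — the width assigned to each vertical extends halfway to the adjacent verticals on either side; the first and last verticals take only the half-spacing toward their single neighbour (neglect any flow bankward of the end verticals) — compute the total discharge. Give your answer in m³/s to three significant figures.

3.01 m³/s

w_1 = (2.19 − 0.48)/2 = 0.855 m; q_1 = 0.34 × 0.27 × 0.855 = 0.07849 m³/s
w_2 = (2.68 − 0.48)/2 = 1.1 m; q_2 = 0.83 × 1.74 × 1.1 = 1.589 m³/s
w_3 = (3.39 − 2.19)/2 = 0.6 m; q_3 = 0.69 × 1.61 × 0.6 = 0.6665 m³/s
w_4 = (3.65 − 2.68)/2 = 0.485 m; q_4 = 0.52 × 1.26 × 0.485 = 0.3178 m³/s
w_5 = (3.91 − 3.39)/2 = 0.26 m; q_5 = 0.66 × 1.10 × 0.26 = 0.1888 m³/s
w_6 = (4.33 − 3.65)/2 = 0.34 m; q_6 = 0.52 × 0.88 × 0.34 = 0.1556 m³/s
w_7 = (4.33 − 3.91)/2 = 0.21 m; q_7 = 0.26 × 0.26 × 0.21 = 0.01420 m³/s
Q = Σ qᵢ = 3.010 m³/s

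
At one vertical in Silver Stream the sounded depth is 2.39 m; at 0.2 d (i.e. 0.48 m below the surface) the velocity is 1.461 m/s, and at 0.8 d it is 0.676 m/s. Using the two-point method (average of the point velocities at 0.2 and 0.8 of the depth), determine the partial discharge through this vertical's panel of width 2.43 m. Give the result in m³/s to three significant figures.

v̄ = (1.461 + 0.676) / 2 = 1.069 m/s
q = v̄ × d × w = 1.069 × 2.39 × 2.43 = 6.206 m³/s

6.21 m³/s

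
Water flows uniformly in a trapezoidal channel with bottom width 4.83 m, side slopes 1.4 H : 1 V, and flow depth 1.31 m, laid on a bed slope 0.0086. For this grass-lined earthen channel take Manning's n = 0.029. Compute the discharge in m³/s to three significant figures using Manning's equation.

26.7 m³/s

A = (b + z·y)·y = (4.83 + 1.4×1.31)×1.31 = 8.730 m²
P = b + 2y√(1+z²) = 4.83 + 2×1.31×√(1+1.4²) = 9.338 m
R = A/P = 8.730/9.338 = 0.9349 m
Q = (1/n)·A·R^(2/3)·S^(1/2) = (1/0.029) × 8.730 × 0.9349^(2/3) × 0.0086^(1/2) = 26.69 m³/s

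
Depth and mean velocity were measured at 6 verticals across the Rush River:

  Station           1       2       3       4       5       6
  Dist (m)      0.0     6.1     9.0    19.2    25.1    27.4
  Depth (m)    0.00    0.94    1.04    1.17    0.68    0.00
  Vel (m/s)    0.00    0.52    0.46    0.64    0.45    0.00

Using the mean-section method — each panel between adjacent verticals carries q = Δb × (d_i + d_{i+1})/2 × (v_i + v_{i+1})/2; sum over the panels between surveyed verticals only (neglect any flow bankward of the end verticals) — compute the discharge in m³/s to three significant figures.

Panel 1-2: Δb = 6.1 m, d̄ = (0.00+0.94)/2 = 0.47, v̄ = (0.00+0.52)/2 = 0.26 → q = 6.1×0.47×0.26 = 0.7454 m³/s
Panel 2-3: Δb = 2.9 m, d̄ = (0.94+1.04)/2 = 0.99, v̄ = (0.52+0.46)/2 = 0.49 → q = 2.9×0.99×0.49 = 1.407 m³/s
Panel 3-4: Δb = 10.2 m, d̄ = (1.04+1.17)/2 = 1.105, v̄ = (0.46+0.64)/2 = 0.55 → q = 10.2×1.105×0.55 = 6.199 m³/s
Panel 4-5: Δb = 5.9 m, d̄ = (1.17+0.68)/2 = 0.925, v̄ = (0.64+0.45)/2 = 0.545 → q = 5.9×0.925×0.545 = 2.974 m³/s
Panel 5-6: Δb = 2.3 m, d̄ = (0.68+0.00)/2 = 0.34, v̄ = (0.45+0.00)/2 = 0.225 → q = 2.3×0.34×0.225 = 0.1760 m³/s
Q = Σ q = 11.50 m³/s

11.5 m³/s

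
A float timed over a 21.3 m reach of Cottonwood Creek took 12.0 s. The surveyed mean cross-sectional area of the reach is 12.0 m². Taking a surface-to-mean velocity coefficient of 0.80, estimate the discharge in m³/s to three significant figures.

17.0 m³/s

v_surface = L / t̄ = 21.3 / 12 = 1.775 m/s
v_mean = 0.80 × 1.775 = 1.420 m/s
Q = A × v_mean = 12.0 × 1.420 = 17.04 m³/s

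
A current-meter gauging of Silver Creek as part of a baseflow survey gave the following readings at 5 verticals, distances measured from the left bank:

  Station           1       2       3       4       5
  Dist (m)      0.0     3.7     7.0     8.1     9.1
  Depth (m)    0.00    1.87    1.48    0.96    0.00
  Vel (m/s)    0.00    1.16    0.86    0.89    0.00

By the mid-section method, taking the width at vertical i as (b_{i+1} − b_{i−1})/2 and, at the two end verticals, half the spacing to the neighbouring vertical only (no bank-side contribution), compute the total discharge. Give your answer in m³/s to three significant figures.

11.3 m³/s

w_2 = (7.0 − 0.0)/2 = 3.5 m; q_2 = 1.16 × 1.87 × 3.5 = 7.592 m³/s
w_3 = (8.1 − 3.7)/2 = 2.2 m; q_3 = 0.86 × 1.48 × 2.2 = 2.800 m³/s
w_4 = (9.1 − 7.0)/2 = 1.05 m; q_4 = 0.89 × 0.96 × 1.05 = 0.8971 m³/s
Stations 1, 5 contribute zero (depth or velocity is 0).
Q = Σ qᵢ = 11.29 m³/s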